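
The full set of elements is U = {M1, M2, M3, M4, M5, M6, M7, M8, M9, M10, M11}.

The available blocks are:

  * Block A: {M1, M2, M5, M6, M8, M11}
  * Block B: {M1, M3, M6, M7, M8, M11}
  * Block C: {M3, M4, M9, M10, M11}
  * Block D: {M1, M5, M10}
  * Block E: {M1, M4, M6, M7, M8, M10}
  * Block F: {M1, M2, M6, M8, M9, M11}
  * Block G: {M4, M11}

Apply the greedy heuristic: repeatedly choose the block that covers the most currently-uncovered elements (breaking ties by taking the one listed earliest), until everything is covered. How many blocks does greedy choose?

Greedy: pick A (covers 6 new) → pick C (covers 4 new) → pick B (covers 1 new). Total picks: 3.

3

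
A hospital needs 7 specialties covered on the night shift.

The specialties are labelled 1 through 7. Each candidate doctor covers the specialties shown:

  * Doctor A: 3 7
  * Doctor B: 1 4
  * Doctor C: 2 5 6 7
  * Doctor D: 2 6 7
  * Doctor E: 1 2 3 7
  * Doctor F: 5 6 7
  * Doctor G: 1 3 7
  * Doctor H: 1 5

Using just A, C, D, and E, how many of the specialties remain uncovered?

Union of A, C, D, E = {1, 2, 3, 5, 6, 7}.
Not covered: 4 — 1 specialty.

1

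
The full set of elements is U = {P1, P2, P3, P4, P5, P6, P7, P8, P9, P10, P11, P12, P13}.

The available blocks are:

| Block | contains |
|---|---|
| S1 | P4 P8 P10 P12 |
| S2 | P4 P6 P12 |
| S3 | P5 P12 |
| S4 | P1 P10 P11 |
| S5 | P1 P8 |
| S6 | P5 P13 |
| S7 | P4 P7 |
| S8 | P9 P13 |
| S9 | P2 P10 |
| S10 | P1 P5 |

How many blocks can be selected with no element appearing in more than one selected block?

5

S3, S5, S7, S8, S9 are pairwise disjoint (S3={P5,P12}; S5={P1,P8}; S7={P4,P7}; S8={P9,P13}; S9={P2,P10}).
Every remaining block overlaps one of these, and no 6 of the listed blocks are pairwise disjoint, so 5 is the maximum.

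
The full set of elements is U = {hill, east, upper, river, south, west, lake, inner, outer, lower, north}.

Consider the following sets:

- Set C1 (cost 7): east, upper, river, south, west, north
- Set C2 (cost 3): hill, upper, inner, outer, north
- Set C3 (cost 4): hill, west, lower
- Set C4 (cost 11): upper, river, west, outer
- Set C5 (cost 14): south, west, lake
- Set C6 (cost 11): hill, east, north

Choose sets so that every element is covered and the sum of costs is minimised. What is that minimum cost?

28

C1, C2, C3, C5 together cover every element (C1 ∪ C2 ∪ C3 ∪ C5 = {hill, east, upper, river, south, west, lake, inner, outer, lower, north}); total cost 7 + 3 + 4 + 14 = 28.
No covering selection has total cost below 28.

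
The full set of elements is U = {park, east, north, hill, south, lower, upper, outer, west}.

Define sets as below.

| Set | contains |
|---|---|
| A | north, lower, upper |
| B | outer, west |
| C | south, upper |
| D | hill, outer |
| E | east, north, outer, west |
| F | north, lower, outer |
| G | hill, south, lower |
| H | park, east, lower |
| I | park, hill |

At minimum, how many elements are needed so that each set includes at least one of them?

T = {park, hill, upper, outer} meets every set (each contains at least one member of T), and |T| = 4.
No choice of 3 elements meets every set, so 4 is the minimum.

4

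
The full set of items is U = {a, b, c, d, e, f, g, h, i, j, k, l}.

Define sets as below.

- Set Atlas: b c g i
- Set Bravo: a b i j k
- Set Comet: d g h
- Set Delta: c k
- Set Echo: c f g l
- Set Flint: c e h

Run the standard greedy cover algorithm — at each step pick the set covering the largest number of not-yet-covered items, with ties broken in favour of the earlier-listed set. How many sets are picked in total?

Greedy: pick Bravo (covers 5 new) → pick Echo (covers 4 new) → pick Comet (covers 2 new) → pick Flint (covers 1 new). Total picks: 4.

4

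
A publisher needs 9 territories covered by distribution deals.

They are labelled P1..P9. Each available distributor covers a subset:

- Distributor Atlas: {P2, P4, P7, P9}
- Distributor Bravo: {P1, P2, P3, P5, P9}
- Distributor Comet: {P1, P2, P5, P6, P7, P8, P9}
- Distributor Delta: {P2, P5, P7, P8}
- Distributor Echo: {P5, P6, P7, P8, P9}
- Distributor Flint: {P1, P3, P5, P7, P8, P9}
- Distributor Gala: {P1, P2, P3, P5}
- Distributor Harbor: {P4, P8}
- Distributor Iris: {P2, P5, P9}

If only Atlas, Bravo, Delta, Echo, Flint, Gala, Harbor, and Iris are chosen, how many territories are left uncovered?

Union of Atlas, Bravo, Delta, Echo, Flint, Gala, Harbor, Iris = {P1, P2, P3, P4, P5, P6, P7, P8, P9} — that's every territory, so 0 are uncovered.

0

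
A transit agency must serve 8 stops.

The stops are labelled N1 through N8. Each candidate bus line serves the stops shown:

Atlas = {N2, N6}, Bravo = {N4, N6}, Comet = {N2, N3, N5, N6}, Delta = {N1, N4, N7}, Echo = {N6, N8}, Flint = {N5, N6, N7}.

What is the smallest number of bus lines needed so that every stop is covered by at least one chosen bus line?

Comet and Delta and Echo together: Comet ∪ Delta ∪ Echo = {N1, N2, N3, N4, N5, N6, N7, N8} — every stop is covered.
Only Delta contains N1, so Delta is forced; the remaining 5 stops need at least 2 more bus lines (each remaining bus line adds at most 4) — so at least 3 bus lines are needed, and 3 is optimal.

3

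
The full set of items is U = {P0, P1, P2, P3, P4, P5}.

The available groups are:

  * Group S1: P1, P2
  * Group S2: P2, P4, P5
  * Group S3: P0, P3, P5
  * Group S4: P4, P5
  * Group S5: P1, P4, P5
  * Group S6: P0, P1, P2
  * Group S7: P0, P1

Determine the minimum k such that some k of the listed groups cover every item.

3

S1, S3, and S4 cover everything between them: the union {P0, P1, P2, P3, P4, P5} is all of U.
Only S3 contains P3, so S3 is forced; the remaining 3 items need at least 2 more groups (each remaining group adds at most 2) — so at least 3 groups are needed, and 3 is optimal.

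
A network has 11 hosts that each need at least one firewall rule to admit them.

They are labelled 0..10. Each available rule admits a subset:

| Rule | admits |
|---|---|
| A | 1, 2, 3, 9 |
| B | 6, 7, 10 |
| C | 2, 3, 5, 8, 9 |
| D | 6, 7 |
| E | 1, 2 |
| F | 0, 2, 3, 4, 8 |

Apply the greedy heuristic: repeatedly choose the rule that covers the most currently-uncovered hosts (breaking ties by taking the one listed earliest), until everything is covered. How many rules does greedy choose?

4

Greedy: pick C (covers 5 new) → pick B (covers 3 new) → pick F (covers 2 new) → pick A (covers 1 new). Total picks: 4.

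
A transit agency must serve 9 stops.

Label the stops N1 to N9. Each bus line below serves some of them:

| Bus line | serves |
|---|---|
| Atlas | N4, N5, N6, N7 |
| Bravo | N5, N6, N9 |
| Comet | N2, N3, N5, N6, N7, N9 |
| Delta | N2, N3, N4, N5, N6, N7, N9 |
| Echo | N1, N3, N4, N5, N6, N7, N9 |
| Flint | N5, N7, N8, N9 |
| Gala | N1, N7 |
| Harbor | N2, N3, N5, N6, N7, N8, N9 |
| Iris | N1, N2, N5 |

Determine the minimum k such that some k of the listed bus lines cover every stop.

Echo and Harbor together: Echo ∪ Harbor = {N1, N2, N3, N4, N5, N6, N7, N8, N9} — every stop is covered.
No single bus line has all 9 stops (the largest, Delta, has 7), so 2 is optimal.

2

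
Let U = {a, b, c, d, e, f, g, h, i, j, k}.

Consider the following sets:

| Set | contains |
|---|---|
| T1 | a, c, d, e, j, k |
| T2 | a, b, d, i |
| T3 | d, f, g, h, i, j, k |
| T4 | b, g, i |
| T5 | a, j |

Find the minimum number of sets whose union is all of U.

T1, T3, and T4 cover everything between them: the union {a, b, c, d, e, f, g, h, i, j, k} is all of U.
Only T1 contains c, so T1 is forced; the remaining 5 elements need at least 2 more sets (each remaining set adds at most 4) — so at least 3 sets are needed, and 3 is optimal.

3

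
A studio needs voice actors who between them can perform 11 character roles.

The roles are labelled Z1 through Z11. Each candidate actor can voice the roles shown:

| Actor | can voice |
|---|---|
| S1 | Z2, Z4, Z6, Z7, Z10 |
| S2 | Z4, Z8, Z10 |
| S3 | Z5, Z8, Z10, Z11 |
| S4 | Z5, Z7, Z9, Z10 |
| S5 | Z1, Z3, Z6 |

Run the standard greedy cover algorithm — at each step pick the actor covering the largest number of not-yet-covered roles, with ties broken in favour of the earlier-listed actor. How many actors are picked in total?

Greedy: pick S1 (covers 5 new) → pick S3 (covers 3 new) → pick S5 (covers 2 new) → pick S4 (covers 1 new). Total picks: 4.

4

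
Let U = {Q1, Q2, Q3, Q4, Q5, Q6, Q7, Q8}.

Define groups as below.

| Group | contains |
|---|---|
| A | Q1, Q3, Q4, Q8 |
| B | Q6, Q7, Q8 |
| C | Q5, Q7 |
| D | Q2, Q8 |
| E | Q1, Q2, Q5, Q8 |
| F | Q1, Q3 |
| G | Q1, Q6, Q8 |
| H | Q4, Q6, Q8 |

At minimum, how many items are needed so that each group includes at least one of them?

3

T = {Q1, Q7, Q8} meets every group (each contains at least one member of T), and |T| = 3.
The groups C, D, F are pairwise disjoint, so any hitting set needs a separate item for each — at least 3. Hence 3 is optimal.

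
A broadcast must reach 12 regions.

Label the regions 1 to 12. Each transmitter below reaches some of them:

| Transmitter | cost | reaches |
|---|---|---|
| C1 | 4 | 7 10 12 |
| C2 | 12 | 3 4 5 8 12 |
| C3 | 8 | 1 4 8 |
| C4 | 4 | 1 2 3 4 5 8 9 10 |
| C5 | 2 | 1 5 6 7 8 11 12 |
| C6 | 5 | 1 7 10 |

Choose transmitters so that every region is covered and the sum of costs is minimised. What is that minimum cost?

C4, C5 together cover every region (C4 ∪ C5 = {1, 2, 3, 4, 5, 6, 7, 8, 9, 10, 11, 12}); total cost 4 + 2 = 6.
No covering selection has total cost below 6.

6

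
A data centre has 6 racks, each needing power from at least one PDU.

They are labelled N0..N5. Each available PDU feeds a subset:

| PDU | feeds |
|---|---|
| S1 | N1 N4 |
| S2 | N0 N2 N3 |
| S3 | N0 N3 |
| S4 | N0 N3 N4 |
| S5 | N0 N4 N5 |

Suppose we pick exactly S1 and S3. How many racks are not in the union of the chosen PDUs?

2

Union of S1, S3 = {N0, N1, N3, N4}.
Not covered: N2, N5 — 2 racks.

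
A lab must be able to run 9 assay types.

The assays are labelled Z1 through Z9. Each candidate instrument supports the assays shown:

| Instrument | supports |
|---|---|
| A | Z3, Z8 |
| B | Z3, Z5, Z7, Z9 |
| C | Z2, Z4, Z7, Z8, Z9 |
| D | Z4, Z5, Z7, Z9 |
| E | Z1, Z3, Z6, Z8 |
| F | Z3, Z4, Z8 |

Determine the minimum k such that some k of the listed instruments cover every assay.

C and D and E together: C ∪ D ∪ E = {Z1, Z2, Z3, Z4, Z5, Z6, Z7, Z8, Z9} — every assay is covered.
Only E contains Z1, so E is forced; the remaining 5 assays need at least 2 more instruments (each remaining instrument adds at most 4) — so at least 3 instruments are needed, and 3 is optimal.

3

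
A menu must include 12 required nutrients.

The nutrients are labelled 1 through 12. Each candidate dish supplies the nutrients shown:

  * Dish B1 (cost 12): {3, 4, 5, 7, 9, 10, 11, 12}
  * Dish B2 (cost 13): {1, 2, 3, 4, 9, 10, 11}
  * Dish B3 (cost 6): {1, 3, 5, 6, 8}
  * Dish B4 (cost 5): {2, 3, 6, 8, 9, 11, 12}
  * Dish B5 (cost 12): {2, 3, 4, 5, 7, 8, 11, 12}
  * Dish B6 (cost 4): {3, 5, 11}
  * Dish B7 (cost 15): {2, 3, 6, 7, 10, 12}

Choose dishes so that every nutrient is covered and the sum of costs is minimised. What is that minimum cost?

B1, B3, B4 together cover every nutrient (B1 ∪ B3 ∪ B4 = {1, 2, 3, 4, 5, 6, 7, 8, 9, 10, 11, 12}); total cost 12 + 6 + 5 = 23.
No covering selection has total cost below 23.

23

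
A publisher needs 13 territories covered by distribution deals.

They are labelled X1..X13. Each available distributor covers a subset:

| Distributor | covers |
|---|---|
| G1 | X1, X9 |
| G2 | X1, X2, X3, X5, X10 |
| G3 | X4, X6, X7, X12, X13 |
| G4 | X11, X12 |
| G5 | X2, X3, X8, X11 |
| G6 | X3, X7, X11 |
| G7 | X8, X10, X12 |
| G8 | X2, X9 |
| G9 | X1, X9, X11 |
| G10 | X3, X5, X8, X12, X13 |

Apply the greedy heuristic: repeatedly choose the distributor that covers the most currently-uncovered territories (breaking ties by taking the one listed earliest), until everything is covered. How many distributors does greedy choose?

Greedy: pick G2 (covers 5 new) → pick G3 (covers 5 new) → pick G5 (covers 2 new) → pick G1 (covers 1 new). Total picks: 4.

4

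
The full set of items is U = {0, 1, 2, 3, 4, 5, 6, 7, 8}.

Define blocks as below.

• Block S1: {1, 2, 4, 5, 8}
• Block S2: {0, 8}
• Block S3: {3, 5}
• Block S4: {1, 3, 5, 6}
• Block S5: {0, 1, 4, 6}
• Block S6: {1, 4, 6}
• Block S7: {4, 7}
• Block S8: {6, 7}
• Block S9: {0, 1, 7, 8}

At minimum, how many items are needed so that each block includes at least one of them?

4

Take H = {0, 4, 5, 7}. Each listed block contains at least one of these, so H is a hitting set of size 4.
No choice of 3 items meets every block, so 4 is the minimum.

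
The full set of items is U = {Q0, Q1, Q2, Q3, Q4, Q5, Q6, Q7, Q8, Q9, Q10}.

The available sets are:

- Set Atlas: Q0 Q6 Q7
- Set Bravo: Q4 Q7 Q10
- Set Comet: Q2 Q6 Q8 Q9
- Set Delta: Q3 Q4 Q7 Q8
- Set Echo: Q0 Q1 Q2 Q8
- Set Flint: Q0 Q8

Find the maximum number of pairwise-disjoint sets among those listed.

2

Bravo, Flint are pairwise disjoint (Bravo={Q4,Q7,Q10}; Flint={Q0,Q8}).
Every remaining set overlaps one of these, and no 3 of the listed sets are pairwise disjoint, so 2 is the maximum.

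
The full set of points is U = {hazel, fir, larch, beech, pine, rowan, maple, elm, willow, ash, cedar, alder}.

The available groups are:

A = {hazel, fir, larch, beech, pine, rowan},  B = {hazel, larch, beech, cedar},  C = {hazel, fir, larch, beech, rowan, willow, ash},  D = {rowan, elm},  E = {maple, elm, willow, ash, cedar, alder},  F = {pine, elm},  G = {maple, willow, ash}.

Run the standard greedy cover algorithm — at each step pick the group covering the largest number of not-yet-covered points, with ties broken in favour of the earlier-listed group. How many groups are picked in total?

Greedy: pick C (covers 7 new) → pick E (covers 4 new) → pick A (covers 1 new). Total picks: 3.
(The true minimum cover uses only 2 groups, so greedy is not optimal here.)

3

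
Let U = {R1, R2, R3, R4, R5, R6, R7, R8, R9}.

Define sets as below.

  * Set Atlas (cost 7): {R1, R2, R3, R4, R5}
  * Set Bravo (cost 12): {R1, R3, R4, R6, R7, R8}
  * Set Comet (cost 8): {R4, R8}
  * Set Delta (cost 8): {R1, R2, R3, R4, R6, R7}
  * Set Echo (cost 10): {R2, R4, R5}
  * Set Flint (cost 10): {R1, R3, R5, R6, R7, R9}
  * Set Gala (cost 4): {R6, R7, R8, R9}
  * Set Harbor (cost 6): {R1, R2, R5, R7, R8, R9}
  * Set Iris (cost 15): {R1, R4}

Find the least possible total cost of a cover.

Atlas, Gala together cover every point (Atlas ∪ Gala = {R1, R2, R3, R4, R5, R6, R7, R8, R9}); total cost 7 + 4 = 11.
No covering selection has total cost below 11.

11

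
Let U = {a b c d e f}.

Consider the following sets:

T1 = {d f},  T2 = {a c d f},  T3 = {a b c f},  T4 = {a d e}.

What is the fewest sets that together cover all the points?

2

T3 and T4 together: T3 ∪ T4 = {a, b, c, d, e, f} — every point is covered.
No single set has all 6 points (the largest, T2, has 4), so 2 is optimal.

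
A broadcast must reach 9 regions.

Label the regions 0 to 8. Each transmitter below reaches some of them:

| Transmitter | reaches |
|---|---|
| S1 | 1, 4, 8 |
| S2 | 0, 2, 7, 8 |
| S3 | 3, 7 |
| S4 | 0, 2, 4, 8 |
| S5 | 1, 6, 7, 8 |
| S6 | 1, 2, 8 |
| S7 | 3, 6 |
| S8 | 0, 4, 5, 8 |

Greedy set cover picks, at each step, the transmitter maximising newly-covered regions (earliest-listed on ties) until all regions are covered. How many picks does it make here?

4

Greedy: pick S2 (covers 4 new) → pick S1 (covers 2 new) → pick S7 (covers 2 new) → pick S8 (covers 1 new). Total picks: 4.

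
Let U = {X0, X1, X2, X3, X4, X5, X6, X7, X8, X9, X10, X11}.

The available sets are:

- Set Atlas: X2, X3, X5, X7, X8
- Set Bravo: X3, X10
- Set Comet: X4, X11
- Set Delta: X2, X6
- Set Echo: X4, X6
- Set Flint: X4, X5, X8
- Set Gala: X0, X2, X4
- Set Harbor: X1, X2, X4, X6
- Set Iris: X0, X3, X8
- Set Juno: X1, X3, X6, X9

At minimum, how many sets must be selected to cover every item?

5

Take {Atlas, Bravo, Comet, Iris, Juno}. Their union is {X0, X1, X2, X3, X4, X5, X6, X7, X8, X9, X10, X11}, which is all 12 items.
No 4 of the 10 sets cover everything (all 210 combinations miss at least one item), so 5 is optimal.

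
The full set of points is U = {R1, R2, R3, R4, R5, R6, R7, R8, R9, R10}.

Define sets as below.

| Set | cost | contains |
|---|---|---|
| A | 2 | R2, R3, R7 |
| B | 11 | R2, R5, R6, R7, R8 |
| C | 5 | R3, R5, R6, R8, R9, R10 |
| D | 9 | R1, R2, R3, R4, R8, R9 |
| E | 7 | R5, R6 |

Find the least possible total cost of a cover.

A, C, D together cover every point (A ∪ C ∪ D = {R1, R2, R3, R4, R5, R6, R7, R8, R9, R10}); total cost 2 + 5 + 9 = 16.
No covering selection has total cost below 16.

16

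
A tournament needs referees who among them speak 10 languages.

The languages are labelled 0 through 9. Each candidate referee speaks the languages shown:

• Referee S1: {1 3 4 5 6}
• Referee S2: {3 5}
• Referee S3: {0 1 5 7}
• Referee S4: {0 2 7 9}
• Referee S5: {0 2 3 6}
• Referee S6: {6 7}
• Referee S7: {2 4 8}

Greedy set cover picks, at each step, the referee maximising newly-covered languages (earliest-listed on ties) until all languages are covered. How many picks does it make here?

3

Greedy: pick S1 (covers 5 new) → pick S4 (covers 4 new) → pick S7 (covers 1 new). Total picks: 3.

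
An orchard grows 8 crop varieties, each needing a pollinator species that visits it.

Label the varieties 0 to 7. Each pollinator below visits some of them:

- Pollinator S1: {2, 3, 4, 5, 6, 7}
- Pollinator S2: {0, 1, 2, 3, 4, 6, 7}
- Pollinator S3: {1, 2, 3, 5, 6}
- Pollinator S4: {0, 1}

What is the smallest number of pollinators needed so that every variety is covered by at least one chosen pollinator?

2

Take {S1, S2}. Their union is {0, 1, 2, 3, 4, 5, 6, 7}, which is all 8 varieties.
No single pollinator has all 8 varieties (the largest, S2, has 7), so 2 is optimal.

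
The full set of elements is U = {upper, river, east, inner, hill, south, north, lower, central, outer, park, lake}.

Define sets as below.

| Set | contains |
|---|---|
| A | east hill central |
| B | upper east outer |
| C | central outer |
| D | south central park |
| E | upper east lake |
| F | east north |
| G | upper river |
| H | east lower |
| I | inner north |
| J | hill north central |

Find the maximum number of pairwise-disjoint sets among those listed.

4

C, G, H, I are pairwise disjoint (C={central,outer}; G={upper,river}; H={east,lower}; I={inner,north}).
Every remaining set overlaps one of these, and no 5 of the listed sets are pairwise disjoint, so 4 is the maximum.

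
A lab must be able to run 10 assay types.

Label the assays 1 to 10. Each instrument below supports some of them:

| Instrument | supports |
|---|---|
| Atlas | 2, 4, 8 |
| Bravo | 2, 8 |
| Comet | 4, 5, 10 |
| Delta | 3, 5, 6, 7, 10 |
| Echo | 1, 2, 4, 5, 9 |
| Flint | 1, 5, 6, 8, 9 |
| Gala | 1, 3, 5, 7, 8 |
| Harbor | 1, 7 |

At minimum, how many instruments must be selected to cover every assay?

3

Take {Bravo, Delta, Echo}. Their union is {1, 2, 3, 4, 5, 6, 7, 8, 9, 10}, which is all 10 assays.
No 2 of the 8 instruments cover everything (all 28 combinations miss at least one assay), so 3 is optimal.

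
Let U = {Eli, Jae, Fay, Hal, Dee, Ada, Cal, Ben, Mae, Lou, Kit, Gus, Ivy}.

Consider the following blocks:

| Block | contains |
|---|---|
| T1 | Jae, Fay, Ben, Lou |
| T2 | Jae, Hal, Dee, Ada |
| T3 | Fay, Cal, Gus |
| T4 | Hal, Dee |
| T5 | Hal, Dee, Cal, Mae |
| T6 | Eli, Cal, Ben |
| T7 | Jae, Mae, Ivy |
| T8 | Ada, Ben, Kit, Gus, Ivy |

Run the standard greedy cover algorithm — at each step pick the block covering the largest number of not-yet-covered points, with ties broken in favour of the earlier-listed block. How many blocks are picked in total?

4

Greedy: pick T8 (covers 5 new) → pick T5 (covers 4 new) → pick T1 (covers 3 new) → pick T6 (covers 1 new). Total picks: 4.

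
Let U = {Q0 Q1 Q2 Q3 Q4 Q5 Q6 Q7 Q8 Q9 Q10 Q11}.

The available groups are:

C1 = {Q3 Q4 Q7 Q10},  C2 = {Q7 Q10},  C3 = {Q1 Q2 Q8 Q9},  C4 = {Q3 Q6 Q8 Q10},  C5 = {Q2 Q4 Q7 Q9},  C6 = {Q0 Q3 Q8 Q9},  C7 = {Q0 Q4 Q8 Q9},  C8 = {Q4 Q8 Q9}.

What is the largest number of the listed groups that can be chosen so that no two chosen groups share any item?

C2, C8 are pairwise disjoint (C2={Q7,Q10}; C8={Q4,Q8,Q9}).
Every remaining group overlaps one of these, and no 3 of the listed groups are pairwise disjoint, so 2 is the maximum.

2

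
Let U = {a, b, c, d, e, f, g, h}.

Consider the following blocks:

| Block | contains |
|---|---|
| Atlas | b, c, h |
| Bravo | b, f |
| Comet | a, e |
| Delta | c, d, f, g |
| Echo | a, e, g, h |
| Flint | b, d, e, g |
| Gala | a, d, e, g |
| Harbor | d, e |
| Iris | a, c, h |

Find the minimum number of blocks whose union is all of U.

3

Bravo, Flint, and Iris cover everything between them: the union {a, b, c, d, e, f, g, h} is all of U.
No 2 of the 9 blocks cover everything (all 36 combinations miss at least one point), so 3 is optimal.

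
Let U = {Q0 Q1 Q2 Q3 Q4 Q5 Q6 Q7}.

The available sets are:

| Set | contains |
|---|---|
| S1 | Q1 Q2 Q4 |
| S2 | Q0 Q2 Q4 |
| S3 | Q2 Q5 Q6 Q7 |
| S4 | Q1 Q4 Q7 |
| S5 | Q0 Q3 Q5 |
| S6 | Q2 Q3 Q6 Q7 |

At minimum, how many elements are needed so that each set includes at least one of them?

3

Take H = {Q1, Q2, Q5}. Each listed set contains at least one of these, so H is a hitting set of size 3.
No choice of 2 elements meets every set, so 3 is the minimum.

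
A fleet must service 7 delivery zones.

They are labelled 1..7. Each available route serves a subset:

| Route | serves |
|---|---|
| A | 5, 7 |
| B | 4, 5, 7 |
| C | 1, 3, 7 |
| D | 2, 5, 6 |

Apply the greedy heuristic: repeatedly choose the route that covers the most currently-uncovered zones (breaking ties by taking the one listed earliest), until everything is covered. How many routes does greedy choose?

Greedy: pick B (covers 3 new) → pick C (covers 2 new) → pick D (covers 2 new). Total picks: 3.

3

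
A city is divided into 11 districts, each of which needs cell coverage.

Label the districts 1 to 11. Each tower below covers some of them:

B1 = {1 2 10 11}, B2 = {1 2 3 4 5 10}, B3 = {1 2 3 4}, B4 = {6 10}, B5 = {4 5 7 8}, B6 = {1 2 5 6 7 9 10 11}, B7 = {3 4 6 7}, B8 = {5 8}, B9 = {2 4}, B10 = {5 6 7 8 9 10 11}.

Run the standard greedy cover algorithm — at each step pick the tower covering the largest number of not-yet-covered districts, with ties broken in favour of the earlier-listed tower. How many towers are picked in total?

Greedy: pick B6 (covers 8 new) → pick B2 (covers 2 new) → pick B5 (covers 1 new). Total picks: 3.
(The true minimum cover uses only 2 towers, so greedy is not optimal here.)

3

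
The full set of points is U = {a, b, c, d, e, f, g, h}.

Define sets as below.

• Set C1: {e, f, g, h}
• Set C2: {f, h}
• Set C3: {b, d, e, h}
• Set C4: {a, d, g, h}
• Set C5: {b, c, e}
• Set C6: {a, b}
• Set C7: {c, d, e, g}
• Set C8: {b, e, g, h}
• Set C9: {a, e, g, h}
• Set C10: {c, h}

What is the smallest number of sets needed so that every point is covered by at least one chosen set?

C2 and C6 and C7 together: C2 ∪ C6 ∪ C7 = {a, b, c, d, e, f, g, h} — every point is covered.
No 2 of the 10 sets cover everything (all 45 combinations miss at least one point), so 3 is optimal.

3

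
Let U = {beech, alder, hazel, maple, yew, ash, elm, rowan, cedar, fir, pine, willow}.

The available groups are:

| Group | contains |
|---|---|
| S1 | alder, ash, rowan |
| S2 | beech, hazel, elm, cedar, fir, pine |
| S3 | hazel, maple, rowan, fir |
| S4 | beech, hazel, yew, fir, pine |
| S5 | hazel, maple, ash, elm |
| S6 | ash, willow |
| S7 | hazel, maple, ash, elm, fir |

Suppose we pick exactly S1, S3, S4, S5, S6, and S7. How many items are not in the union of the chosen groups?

Union of S1, S3, S4, S5, S6, S7 = {beech, alder, hazel, maple, yew, ash, elm, rowan, fir, pine, willow}.
Not covered: cedar — 1 item.

1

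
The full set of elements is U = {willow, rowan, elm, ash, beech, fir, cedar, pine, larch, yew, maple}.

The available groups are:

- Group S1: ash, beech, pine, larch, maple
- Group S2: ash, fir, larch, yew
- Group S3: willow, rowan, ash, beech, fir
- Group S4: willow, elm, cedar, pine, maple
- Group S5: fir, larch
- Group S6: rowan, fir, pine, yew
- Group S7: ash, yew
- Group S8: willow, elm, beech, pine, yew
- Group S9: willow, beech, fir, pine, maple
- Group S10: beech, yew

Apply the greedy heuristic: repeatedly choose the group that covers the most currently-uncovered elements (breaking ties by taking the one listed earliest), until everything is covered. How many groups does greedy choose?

4

Greedy: pick S1 (covers 5 new) → pick S3 (covers 3 new) → pick S4 (covers 2 new) → pick S2 (covers 1 new). Total picks: 4.
(The true minimum cover uses only 3 groups, so greedy is not optimal here.)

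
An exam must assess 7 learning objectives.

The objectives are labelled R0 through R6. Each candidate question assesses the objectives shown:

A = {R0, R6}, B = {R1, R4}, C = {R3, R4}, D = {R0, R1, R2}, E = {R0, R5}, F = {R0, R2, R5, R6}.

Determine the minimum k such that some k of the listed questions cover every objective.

Take {C, D, F}. Their union is {R0, R1, R2, R3, R4, R5, R6}, which is all 7 objectives.
Only C contains R3, so C is forced; the remaining 5 objectives need at least 2 more questions (each remaining question adds at most 4) — so at least 3 questions are needed, and 3 is optimal.

3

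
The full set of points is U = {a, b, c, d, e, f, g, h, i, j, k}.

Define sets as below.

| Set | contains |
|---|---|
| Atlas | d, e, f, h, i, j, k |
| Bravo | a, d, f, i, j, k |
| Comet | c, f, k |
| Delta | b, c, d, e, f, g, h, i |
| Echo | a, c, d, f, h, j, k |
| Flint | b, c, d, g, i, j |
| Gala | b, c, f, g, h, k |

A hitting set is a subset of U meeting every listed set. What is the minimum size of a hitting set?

2

The 2 points {c, j} hit every set.
No single point lies in every set, so at least 2 are needed and 2 is optimal.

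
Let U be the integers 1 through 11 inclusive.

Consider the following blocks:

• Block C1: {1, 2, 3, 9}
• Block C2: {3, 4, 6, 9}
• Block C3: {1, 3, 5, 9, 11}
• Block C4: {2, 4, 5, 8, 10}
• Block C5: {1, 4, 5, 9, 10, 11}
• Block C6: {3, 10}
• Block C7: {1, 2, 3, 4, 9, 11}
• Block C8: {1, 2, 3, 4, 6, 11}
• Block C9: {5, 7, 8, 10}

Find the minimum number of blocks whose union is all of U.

3

C5 and C8 and C9 together: C5 ∪ C8 ∪ C9 = {1, 2, 3, 4, 5, 6, 7, 8, 9, 10, 11} — every point is covered.
Only C9 contains 7, so C9 is forced; the remaining 7 points need at least 2 more blocks (each remaining block adds at most 6) — so at least 3 blocks are needed, and 3 is optimal.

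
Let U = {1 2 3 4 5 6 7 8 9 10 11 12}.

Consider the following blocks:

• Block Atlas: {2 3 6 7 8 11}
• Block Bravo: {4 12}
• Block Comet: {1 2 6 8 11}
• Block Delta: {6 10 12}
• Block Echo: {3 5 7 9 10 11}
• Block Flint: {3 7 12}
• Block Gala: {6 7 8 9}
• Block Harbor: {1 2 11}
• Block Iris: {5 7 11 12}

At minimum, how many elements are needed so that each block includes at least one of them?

3

Take H = {9, 11, 12}. Each listed block contains at least one of these, so H is a hitting set of size 3.
The blocks Bravo, Gala, Harbor are pairwise disjoint, so any hitting set needs a separate element for each — at least 3. Hence 3 is optimal.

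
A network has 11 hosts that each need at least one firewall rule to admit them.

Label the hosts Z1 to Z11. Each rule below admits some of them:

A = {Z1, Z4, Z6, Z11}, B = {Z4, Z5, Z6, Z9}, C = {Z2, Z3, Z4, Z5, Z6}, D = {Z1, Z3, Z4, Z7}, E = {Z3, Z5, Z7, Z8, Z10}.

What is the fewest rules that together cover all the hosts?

A and B and C and E together: A ∪ B ∪ C ∪ E = {Z1, Z2, Z3, Z4, Z5, Z6, Z7, Z8, Z9, Z10, Z11} — every host is covered.
No 3 of the 5 rules cover everything (all 10 combinations miss at least one host), so 4 is optimal.

4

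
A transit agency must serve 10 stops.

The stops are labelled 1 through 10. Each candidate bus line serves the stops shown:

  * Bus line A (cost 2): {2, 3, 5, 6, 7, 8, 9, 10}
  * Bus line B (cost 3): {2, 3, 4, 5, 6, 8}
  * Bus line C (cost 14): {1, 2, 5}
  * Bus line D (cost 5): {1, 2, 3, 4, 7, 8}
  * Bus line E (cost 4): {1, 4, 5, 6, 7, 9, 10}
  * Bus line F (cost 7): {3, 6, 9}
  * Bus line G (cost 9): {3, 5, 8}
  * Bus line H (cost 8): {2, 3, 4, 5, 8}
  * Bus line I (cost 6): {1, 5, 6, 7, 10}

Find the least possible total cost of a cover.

6

A, E together cover every stop (A ∪ E = {1, 2, 3, 4, 5, 6, 7, 8, 9, 10}); total cost 2 + 4 = 6.
No covering selection has total cost below 6.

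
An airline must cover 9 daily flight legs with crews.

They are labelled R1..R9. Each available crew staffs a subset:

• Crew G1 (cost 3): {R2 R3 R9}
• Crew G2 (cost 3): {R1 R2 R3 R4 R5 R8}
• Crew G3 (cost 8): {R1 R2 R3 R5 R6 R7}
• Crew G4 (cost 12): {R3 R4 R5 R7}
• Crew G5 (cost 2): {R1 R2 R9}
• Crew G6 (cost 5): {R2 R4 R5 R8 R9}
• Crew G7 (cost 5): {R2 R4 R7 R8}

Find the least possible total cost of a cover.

13

G2, G3, G5 together cover every leg (G2 ∪ G3 ∪ G5 = {R1, R2, R3, R4, R5, R6, R7, R8, R9}); total cost 3 + 8 + 2 = 13.
No covering selection has total cost below 13.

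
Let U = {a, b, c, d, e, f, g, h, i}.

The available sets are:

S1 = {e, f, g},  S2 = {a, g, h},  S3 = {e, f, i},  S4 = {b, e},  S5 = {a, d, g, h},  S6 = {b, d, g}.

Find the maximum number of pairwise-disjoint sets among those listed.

S4, S5 are pairwise disjoint (S4={b,e}; S5={a,d,g,h}).
Every remaining set overlaps one of these, and no 3 of the listed sets are pairwise disjoint, so 2 is the maximum.

2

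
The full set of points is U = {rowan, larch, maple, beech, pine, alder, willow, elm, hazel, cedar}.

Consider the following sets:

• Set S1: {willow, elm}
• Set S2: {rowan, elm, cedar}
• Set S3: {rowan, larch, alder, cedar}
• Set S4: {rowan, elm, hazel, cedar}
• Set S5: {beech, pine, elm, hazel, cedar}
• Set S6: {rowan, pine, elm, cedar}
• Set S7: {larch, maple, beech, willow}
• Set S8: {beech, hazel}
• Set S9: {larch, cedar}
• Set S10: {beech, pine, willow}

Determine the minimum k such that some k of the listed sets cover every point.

Take {S3, S5, S7}. Their union is {rowan, larch, maple, beech, pine, alder, willow, elm, hazel, cedar}, which is all 10 points.
Only S7 contains maple, so S7 is forced; the remaining 6 points need at least 2 more sets (each remaining set adds at most 4) — so at least 3 sets are needed, and 3 is optimal.

3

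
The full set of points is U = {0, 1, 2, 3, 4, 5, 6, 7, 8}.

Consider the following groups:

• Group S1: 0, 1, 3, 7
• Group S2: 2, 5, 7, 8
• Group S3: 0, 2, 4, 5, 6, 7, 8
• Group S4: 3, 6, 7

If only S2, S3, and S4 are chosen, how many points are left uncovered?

1

Union of S2, S3, S4 = {0, 2, 3, 4, 5, 6, 7, 8}.
Not covered: 1 — 1 point.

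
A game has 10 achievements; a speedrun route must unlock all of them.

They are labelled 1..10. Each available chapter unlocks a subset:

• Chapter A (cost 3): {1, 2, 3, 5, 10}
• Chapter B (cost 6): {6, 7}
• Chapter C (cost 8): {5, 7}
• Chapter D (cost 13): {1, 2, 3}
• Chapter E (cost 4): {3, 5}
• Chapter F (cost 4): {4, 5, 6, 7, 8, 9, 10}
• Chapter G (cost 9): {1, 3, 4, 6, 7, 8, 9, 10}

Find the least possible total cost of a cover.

A, F together cover every achievement (A ∪ F = {1, 2, 3, 4, 5, 6, 7, 8, 9, 10}); total cost 3 + 4 = 7.
No covering selection has total cost below 7.

7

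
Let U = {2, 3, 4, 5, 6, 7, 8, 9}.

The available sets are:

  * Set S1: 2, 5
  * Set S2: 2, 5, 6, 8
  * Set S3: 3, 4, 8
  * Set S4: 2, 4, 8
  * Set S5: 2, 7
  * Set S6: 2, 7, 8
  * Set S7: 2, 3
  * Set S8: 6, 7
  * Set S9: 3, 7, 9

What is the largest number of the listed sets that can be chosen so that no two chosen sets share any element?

3

S1, S3, S8 are pairwise disjoint (S1={2,5}; S3={3,4,8}; S8={6,7}).
Every remaining set overlaps one of these, and no 4 of the listed sets are pairwise disjoint, so 3 is the maximum.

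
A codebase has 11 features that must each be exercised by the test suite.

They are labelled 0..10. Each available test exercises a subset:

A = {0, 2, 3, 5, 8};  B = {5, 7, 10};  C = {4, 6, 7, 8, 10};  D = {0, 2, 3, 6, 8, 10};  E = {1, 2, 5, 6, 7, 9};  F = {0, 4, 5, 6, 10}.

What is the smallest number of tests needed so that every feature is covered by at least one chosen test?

Take {D, E, F}. Their union is {0, 1, 2, 3, 4, 5, 6, 7, 8, 9, 10}, which is all 11 features.
Only E contains 1, so E is forced; the remaining 5 features need at least 2 more tests (each remaining test adds at most 4) — so at least 3 tests are needed, and 3 is optimal.

3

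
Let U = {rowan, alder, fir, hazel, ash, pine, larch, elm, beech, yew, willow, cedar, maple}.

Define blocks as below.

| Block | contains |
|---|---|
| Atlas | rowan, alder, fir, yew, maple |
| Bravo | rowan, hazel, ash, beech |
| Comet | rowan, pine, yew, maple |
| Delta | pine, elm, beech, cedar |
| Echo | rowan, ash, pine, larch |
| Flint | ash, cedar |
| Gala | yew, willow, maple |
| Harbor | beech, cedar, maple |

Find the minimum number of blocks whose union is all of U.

5

Take {Atlas, Bravo, Delta, Echo, Gala}. Their union is {rowan, alder, fir, hazel, ash, pine, larch, elm, beech, yew, willow, cedar, maple}, which is all 13 items.
No 4 of the 8 blocks cover everything (all 70 combinations miss at least one item), so 5 is optimal.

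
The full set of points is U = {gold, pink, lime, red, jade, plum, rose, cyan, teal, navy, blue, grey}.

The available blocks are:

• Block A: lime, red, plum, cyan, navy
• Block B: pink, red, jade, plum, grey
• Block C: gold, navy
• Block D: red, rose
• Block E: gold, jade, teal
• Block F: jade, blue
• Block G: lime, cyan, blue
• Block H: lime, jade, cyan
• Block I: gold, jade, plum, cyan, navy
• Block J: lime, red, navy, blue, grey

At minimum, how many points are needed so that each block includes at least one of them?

T = {gold, lime, red, jade} meets every block (each contains at least one member of T), and |T| = 4.
No choice of 3 points meets every block, so 4 is the minimum.

4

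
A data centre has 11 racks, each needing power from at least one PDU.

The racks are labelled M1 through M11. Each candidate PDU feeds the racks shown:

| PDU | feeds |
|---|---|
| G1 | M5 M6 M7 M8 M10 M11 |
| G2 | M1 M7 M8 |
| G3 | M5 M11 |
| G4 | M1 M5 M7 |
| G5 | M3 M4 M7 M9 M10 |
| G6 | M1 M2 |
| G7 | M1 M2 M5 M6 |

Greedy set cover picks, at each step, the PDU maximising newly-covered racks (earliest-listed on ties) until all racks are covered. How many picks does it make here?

Greedy: pick G1 (covers 6 new) → pick G5 (covers 3 new) → pick G6 (covers 2 new). Total picks: 3.

3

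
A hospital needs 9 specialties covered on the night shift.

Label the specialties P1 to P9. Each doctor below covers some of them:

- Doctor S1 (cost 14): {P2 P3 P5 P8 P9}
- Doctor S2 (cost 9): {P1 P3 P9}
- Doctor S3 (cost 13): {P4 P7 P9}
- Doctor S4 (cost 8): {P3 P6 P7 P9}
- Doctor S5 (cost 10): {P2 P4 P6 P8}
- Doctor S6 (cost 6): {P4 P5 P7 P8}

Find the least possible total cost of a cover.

25

S2, S5, S6 together cover every specialty (S2 ∪ S5 ∪ S6 = {P1, P2, P3, P4, P5, P6, P7, P8, P9}); total cost 9 + 10 + 6 = 25.
The greedy pick S6, S4, S2, S5 costs 33; no covering selection beats 25.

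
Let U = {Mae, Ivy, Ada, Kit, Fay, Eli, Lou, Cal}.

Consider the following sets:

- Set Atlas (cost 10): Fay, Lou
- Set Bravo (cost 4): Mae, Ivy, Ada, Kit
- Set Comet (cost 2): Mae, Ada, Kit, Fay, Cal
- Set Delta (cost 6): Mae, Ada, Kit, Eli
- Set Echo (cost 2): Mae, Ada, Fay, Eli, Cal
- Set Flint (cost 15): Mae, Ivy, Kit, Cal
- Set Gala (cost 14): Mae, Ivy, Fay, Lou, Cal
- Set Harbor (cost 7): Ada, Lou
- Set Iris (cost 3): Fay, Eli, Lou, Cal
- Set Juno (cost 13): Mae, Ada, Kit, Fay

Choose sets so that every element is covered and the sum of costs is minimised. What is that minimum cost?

Bravo, Iris together cover every element (Bravo ∪ Iris = {Mae, Ivy, Ada, Kit, Fay, Eli, Lou, Cal}); total cost 4 + 3 = 7.
The greedy pick Comet, Iris, Bravo costs 9; no covering selection beats 7.

7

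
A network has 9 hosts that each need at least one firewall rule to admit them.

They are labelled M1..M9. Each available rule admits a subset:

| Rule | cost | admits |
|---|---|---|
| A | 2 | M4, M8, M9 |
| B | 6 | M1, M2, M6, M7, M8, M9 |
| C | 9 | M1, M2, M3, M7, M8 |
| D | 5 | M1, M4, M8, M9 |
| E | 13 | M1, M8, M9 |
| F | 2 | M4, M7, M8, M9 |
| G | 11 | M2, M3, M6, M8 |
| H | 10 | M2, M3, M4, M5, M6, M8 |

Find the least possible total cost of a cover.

B, H together cover every host (B ∪ H = {M1, M2, M3, M4, M5, M6, M7, M8, M9}); total cost 6 + 10 = 16.
The greedy pick F, B, H costs 18; no covering selection beats 16.

16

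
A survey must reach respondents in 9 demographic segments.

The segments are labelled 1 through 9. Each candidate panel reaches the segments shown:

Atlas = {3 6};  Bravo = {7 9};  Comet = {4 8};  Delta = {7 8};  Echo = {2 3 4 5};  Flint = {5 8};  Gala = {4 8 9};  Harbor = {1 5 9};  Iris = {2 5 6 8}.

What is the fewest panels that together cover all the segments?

4

Take {Atlas, Delta, Echo, Harbor}. Their union is {1, 2, 3, 4, 5, 6, 7, 8, 9}, which is all 9 segments.
No 3 of the 9 panels cover everything (all 84 combinations miss at least one segment), so 4 is optimal.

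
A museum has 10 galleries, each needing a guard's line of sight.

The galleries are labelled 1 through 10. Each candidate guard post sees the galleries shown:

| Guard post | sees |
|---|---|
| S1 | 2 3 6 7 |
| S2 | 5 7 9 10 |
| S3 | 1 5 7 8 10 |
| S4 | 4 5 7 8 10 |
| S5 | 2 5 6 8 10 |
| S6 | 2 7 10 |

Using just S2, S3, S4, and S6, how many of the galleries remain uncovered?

2

Union of S2, S3, S4, S6 = {1, 2, 4, 5, 7, 8, 9, 10}.
Not covered: 3, 6 — 2 galleries.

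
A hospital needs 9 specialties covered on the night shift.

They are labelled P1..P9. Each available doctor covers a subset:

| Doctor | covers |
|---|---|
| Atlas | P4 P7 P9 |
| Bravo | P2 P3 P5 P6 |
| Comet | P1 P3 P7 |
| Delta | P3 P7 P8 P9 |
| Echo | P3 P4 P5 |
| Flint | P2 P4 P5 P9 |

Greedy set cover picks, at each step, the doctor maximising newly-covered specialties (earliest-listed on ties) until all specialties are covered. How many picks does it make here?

Greedy: pick Bravo (covers 4 new) → pick Atlas (covers 3 new) → pick Comet (covers 1 new) → pick Delta (covers 1 new). Total picks: 4.

4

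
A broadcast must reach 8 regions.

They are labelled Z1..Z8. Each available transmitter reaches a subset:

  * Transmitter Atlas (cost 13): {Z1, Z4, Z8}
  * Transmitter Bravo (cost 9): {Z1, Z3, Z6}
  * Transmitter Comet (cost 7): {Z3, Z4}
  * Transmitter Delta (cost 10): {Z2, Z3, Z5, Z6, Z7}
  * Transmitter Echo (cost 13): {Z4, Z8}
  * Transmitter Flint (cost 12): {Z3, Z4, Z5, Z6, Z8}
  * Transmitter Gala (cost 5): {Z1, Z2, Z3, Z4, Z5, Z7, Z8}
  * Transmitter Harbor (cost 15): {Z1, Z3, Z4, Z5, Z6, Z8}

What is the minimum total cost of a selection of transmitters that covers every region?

Bravo, Gala together cover every region (Bravo ∪ Gala = {Z1, Z2, Z3, Z4, Z5, Z6, Z7, Z8}); total cost 9 + 5 = 14.
No covering selection has total cost below 14.

14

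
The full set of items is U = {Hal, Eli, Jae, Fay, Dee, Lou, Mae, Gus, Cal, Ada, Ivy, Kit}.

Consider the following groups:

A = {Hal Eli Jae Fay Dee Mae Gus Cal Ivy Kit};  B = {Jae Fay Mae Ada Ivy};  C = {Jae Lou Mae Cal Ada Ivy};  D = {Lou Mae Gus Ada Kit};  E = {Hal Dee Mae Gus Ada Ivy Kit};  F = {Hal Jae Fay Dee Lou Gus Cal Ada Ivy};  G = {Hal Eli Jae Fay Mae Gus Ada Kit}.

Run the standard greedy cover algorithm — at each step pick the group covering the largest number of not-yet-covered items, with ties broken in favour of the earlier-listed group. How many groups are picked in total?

2

Greedy: pick A (covers 10 new) → pick C (covers 2 new). Total picks: 2.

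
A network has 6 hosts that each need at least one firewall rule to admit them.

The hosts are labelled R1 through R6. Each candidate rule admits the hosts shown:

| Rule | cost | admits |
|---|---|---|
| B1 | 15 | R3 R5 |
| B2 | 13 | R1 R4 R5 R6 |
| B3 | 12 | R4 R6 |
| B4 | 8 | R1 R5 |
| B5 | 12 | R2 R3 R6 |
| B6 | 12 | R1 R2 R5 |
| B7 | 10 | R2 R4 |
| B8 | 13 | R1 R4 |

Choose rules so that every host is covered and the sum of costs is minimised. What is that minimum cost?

25

B2, B5 together cover every host (B2 ∪ B5 = {R1, R2, R3, R4, R5, R6}); total cost 13 + 12 = 25.
No covering selection has total cost below 25.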